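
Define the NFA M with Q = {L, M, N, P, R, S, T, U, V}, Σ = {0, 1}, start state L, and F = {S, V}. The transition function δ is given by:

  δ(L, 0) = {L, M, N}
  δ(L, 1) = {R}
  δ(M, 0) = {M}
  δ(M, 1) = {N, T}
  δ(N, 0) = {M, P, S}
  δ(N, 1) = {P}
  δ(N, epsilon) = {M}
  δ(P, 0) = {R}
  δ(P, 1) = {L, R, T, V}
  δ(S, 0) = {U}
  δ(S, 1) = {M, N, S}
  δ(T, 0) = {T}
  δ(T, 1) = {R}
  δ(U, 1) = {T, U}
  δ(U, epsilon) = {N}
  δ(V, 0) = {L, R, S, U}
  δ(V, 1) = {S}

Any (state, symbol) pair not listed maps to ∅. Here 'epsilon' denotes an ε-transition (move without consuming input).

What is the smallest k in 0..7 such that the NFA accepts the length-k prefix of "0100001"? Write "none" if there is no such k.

3

Start in {L}.
Read '0': {L} → {L, M, N}.
Read '1': {L, M, N} → {M, N, P, R, T}.
Read '0': {M, N, P, R, T} → {M, P, R, S, T}.
None of the earlier sets intersect F, but {M, P, R, S, T} does.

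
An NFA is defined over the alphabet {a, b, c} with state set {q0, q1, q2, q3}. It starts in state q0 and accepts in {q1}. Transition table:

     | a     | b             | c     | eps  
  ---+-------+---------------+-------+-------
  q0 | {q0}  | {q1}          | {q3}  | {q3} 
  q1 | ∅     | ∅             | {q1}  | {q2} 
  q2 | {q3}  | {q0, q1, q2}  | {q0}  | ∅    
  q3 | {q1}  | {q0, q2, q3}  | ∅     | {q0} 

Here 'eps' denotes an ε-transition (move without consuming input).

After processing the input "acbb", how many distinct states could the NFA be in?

4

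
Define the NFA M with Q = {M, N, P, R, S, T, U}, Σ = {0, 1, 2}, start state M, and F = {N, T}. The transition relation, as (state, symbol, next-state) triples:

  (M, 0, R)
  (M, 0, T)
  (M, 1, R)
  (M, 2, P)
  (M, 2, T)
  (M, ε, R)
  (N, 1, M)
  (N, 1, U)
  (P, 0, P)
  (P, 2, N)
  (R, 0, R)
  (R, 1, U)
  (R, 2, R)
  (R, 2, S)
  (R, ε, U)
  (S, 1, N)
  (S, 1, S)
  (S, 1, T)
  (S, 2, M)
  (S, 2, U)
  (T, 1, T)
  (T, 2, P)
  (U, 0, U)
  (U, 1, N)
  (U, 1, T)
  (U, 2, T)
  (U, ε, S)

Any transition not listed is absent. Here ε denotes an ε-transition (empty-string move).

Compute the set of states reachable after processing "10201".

{N, S, T, U}

Start: ε-closure({M}) = {M, R, S, U}.
Read '1': M→{R}, R→{U}, S→{N, S, T}, U→{N, T}; now {N, R, S, T, U}.
Read '0': N→∅, R→{R}, S→∅, T→∅, U→{U}; union {R, U}; ε-closure = {R, S, U}.
Read '2': R→{R, S}, S→{M, U}, U→{T}; now {M, R, S, T, U}.
Read '0': M→{R, T}, R→{R}, S→∅, T→∅, U→{U}; union {R, T, U}; ε-closure = {R, S, T, U}.
Read '1': R→{U}, S→{N, S, T}, T→{T}, U→{N, T}; now {N, S, T, U}.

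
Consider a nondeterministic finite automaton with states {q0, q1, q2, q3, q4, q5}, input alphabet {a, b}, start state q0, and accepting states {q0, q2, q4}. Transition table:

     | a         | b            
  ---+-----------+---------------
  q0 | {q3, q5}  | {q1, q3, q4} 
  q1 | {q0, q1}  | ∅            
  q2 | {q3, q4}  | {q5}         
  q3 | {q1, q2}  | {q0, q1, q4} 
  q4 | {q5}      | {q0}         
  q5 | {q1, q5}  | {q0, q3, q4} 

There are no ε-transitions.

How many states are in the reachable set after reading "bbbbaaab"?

5

Start in {q0}.
Read 'b': q0→{q1, q3, q4}; now {q1, q3, q4}.
Read 'b': q1→∅, q3→{q0, q1, q4}, q4→{q0}; now {q0, q1, q4}.
Read 'b': q0→{q1, q3, q4}, q1→∅, q4→{q0}; now {q0, q1, q3, q4}.
Read 'b': q0→{q1, q3, q4}, q1→∅, q3→{q0, q1, q4}, q4→{q0}; now {q0, q1, q3, q4}.
Read 'a': q0→{q3, q5}, q1→{q0, q1}, q3→{q1, q2}, q4→{q5}; now {q0, q1, q2, q3, q5}.
Read 'a': q0→{q3, q5}, q1→{q0, q1}, q2→{q3, q4}, q3→{q1, q2}, q5→{q1, q5}; now {q0, q1, q2, q3, q4, q5}.
Read 'a': q0→{q3, q5}, q1→{q0, q1}, q2→{q3, q4}, q3→{q1, q2}, q4→{q5}, q5→{q1, q5}; now {q0, q1, q2, q3, q4, q5}.
Read 'b': q0→{q1, q3, q4}, q1→∅, q2→{q5}, q3→{q0, q1, q4}, q4→{q0}, q5→{q0, q3, q4}; now {q0, q1, q3, q4, q5}.
That set has 5 states.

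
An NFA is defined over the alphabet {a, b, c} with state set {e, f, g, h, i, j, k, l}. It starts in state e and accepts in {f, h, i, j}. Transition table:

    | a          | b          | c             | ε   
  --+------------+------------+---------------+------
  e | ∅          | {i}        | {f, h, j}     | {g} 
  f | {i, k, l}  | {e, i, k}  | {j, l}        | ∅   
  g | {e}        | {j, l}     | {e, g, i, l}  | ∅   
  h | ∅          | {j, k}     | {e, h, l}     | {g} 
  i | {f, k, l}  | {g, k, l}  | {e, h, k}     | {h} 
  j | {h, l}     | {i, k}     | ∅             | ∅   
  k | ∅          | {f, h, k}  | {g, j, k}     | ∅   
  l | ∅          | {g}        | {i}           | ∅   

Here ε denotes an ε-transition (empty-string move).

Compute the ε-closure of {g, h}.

{g, h}

Begin with {g, h}.
No ε-moves leave this set, so the closure equals the set itself.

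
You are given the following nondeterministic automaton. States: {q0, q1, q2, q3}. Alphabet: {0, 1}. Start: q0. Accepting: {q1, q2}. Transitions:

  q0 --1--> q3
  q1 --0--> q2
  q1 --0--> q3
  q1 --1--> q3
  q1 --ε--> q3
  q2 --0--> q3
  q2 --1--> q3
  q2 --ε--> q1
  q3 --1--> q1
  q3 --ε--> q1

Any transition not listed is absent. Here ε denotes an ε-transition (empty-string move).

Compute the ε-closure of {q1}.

{q1, q3}

Begin with {q1}.
ε-move q1 → q3; add q3.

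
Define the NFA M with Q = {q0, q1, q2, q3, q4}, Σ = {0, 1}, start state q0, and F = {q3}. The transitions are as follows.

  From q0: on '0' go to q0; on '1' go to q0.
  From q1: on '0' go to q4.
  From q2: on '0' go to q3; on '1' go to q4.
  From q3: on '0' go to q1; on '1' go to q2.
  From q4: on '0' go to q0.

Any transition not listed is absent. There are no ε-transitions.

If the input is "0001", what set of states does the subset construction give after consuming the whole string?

{q0}

Start in {q0}.
Read '0': {q0} → {q0}.
Read '0': {q0} → {q0}.
Read '0': {q0} → {q0}.
Read '1': {q0} → {q0}.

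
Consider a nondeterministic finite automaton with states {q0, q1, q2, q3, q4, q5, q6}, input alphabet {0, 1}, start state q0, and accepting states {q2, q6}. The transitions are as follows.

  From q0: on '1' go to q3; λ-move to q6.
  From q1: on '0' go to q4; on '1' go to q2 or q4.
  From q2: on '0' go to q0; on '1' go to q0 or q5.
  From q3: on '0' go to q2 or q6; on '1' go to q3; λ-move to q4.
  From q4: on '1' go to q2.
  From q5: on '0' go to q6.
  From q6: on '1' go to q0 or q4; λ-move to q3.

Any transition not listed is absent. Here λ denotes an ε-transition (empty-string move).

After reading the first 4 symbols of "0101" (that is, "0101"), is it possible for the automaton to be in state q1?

No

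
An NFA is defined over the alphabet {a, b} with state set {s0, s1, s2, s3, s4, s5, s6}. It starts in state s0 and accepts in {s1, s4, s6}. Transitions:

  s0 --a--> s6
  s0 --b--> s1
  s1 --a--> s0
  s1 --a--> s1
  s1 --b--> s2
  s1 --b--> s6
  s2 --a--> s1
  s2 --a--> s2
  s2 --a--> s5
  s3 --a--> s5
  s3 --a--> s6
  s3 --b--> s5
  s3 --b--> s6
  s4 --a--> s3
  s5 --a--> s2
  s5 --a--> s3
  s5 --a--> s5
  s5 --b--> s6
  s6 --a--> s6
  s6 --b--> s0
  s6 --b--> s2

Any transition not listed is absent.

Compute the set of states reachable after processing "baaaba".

{s0, s1, s2, s5, s6}

Start in {s0}.
Read 'b': s0→{s1}; now {s1}.
Read 'a': s1→{s0, s1}; now {s0, s1}.
Read 'a': s0→{s6}, s1→{s0, s1}; now {s0, s1, s6}.
Read 'a': s0→{s6}, s1→{s0, s1}, s6→{s6}; now {s0, s1, s6}.
Read 'b': s0→{s1}, s1→{s2, s6}, s6→{s0, s2}; now {s0, s1, s2, s6}.
Read 'a': s0→{s6}, s1→{s0, s1}, s2→{s1, s2, s5}, s6→{s6}; now {s0, s1, s2, s5, s6}.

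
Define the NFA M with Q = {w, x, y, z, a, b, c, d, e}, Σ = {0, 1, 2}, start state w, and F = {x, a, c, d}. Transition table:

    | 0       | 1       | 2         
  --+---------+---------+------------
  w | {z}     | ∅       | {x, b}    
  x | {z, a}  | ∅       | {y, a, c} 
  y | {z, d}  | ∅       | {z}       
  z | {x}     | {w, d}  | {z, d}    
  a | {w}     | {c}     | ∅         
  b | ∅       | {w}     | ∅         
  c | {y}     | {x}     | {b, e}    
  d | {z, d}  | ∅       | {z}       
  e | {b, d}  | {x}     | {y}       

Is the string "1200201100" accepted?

Start in {w}.
Read '1': {w} → ∅.
The set is empty and remains empty for the remaining 9 symbols.
The final set ∅ contains no accepting state.

No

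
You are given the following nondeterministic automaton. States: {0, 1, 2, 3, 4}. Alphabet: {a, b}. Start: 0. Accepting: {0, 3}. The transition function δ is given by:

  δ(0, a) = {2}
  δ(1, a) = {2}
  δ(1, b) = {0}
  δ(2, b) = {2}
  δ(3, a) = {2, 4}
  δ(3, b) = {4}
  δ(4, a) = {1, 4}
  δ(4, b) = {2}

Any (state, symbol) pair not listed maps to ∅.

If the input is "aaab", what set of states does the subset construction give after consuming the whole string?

Start in {0}.
Read 'a': 0→{2}; now {2}.
Read 'a': 2→∅; now ∅.
The set is empty and remains empty for the remaining 2 symbols.

∅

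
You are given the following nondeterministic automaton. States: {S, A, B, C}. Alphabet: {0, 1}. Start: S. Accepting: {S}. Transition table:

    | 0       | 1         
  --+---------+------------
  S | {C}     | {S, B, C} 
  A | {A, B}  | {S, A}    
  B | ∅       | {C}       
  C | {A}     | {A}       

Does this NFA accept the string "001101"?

Start in {S}.
Read '0': {S} → {C}.
Read '0': {C} → {A}.
Read '1': {A} → {S, A}.
Read '1': {S, A} → {S, A, B, C}.
Read '0': {S, A, B, C} → {A, B, C}.
Read '1': {A, B, C} → {S, A, C}.
The final set {S, A, C} contains the accepting state S.

Yes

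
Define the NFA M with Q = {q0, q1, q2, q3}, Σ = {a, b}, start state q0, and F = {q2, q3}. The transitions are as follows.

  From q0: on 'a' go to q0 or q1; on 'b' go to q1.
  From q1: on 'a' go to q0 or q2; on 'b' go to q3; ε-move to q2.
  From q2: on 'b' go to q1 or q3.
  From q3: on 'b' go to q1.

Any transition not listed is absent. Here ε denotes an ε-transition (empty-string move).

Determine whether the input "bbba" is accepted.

Yes

Start in {q0}.
Read 'b': q0→{q1}; union {q1}; ε-closure = {q1, q2}.
Read 'b': q1→{q3}, q2→{q1, q3}; union {q1, q3}; ε-closure = {q1, q2, q3}.
Read 'b': q1→{q3}, q2→{q1, q3}, q3→{q1}; union {q1, q3}; ε-closure = {q1, q2, q3}.
Read 'a': q1→{q0, q2}, q2→∅, q3→∅; now {q0, q2}.
The final set {q0, q2} contains the accepting state q2.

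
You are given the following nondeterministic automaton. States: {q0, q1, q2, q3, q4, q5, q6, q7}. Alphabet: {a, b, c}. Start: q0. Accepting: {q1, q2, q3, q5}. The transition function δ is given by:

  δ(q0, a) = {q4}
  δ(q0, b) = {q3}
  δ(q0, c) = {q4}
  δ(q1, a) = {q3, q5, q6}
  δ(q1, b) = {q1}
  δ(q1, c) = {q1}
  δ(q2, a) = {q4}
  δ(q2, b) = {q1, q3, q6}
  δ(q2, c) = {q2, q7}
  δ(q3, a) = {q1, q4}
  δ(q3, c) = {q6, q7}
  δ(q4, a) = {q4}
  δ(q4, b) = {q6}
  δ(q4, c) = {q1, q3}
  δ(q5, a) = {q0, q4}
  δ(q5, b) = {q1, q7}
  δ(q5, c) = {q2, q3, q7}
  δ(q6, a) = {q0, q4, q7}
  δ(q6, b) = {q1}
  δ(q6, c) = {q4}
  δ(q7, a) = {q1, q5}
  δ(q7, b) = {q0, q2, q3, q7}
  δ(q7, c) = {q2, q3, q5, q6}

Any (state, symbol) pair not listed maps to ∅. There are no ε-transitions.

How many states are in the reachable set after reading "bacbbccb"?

1

Start in {q0}.
Read 'b': q0→{q3}; now {q3}.
Read 'a': q3→{q1, q4}; now {q1, q4}.
Read 'c': q1→{q1}, q4→{q1, q3}; now {q1, q3}.
Read 'b': q1→{q1}, q3→∅; now {q1}.
Read 'b': q1→{q1}; now {q1}.
Read 'c': q1→{q1}; now {q1}.
Read 'c': q1→{q1}; now {q1}.
Read 'b': q1→{q1}; now {q1}.
That set has 1 state.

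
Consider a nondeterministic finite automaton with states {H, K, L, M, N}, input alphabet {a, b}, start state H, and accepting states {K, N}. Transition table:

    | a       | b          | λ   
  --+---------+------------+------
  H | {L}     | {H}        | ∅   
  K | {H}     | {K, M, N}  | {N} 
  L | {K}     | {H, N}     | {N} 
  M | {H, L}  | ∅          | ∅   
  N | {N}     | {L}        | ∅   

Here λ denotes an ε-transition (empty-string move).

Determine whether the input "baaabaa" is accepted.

Start in {H}.
Read 'b': H→{H}; now {H}.
Read 'a': H→{L}; union {L}; ε-closure = {L, N}.
Read 'a': L→{K}, N→{N}; now {K, N}.
Read 'a': K→{H}, N→{N}; now {H, N}.
Read 'b': H→{H}, N→{L}; union {H, L}; ε-closure = {H, L, N}.
Read 'a': H→{L}, L→{K}, N→{N}; now {K, L, N}.
Read 'a': K→{H}, L→{K}, N→{N}; now {H, K, N}.
The final set {H, K, N} contains the accepting states K, N.

Yes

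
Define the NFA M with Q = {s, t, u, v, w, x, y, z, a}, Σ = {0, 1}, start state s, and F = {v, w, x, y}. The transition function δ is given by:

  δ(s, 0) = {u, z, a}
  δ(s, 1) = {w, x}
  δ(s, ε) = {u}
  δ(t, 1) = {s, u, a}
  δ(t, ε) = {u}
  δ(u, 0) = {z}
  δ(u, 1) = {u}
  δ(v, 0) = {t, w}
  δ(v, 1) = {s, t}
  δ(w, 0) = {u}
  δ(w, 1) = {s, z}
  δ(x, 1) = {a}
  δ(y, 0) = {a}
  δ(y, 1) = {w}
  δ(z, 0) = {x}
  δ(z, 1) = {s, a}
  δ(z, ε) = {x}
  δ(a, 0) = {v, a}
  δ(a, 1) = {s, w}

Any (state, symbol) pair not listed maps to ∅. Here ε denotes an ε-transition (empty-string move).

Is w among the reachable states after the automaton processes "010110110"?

No

Start: ε-closure({s}) = {s, u}.
Read '0': {s, u} → {u, x, z, a}.
Read '1': {u, x, z, a} → {s, u, w, a}.
Read '0': {s, u, w, a} → {u, v, x, z, a}.
Read '1': {u, v, x, z, a} → {s, t, u, w, a}.
Read '1': {s, t, u, w, a} → {s, u, w, x, z, a}.
Read '0': {s, u, w, x, z, a} → {u, v, x, z, a}.
Read '1': {u, v, x, z, a} → {s, t, u, w, a}.
Read '1': {s, t, u, w, a} → {s, u, w, x, z, a}.
Read '0': {s, u, w, x, z, a} → {u, v, x, z, a}.
State w is not in {u, v, x, z, a}.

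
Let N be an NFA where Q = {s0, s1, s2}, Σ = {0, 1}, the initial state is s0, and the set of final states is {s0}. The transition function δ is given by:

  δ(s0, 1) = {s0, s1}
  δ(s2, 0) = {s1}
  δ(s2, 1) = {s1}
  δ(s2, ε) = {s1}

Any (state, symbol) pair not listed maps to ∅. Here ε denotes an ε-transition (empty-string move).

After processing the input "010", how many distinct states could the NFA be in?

0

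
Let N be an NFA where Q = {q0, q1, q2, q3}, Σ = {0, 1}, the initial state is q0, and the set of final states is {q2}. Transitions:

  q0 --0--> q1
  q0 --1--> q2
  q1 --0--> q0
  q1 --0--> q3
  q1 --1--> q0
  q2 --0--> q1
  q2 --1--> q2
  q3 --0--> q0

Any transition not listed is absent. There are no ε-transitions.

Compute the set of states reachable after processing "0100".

Start in {q0}.
Read '0': q0→{q1}; now {q1}.
Read '1': q1→{q0}; now {q0}.
Read '0': q0→{q1}; now {q1}.
Read '0': q1→{q0, q3}; now {q0, q3}.

{q0, q3}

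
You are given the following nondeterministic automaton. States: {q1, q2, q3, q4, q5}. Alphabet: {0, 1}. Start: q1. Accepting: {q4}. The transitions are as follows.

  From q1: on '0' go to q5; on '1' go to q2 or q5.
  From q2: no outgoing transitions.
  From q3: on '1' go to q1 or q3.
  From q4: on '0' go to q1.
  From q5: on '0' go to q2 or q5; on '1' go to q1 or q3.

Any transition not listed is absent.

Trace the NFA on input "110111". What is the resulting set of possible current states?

Start in {q1}.
Read '1': q1→{q2, q5}; now {q2, q5}.
Read '1': q2→∅, q5→{q1, q3}; now {q1, q3}.
Read '0': q1→{q5}, q3→∅; now {q5}.
Read '1': q5→{q1, q3}; now {q1, q3}.
Read '1': q1→{q2, q5}, q3→{q1, q3}; now {q1, q2, q3, q5}.
Read '1': q1→{q2, q5}, q2→∅, q3→{q1, q3}, q5→{q1, q3}; now {q1, q2, q3, q5}.

{q1, q2, q3, q5}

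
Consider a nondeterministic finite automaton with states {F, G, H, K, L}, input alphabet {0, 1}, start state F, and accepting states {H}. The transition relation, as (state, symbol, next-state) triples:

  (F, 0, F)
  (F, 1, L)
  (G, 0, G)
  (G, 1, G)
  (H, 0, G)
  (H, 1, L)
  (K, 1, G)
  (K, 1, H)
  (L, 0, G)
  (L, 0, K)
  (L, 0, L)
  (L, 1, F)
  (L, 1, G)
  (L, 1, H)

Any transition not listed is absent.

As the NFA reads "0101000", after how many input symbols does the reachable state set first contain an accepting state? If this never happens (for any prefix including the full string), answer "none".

4

Start in {F}.
Read '0': {F} → {F}.
Read '1': {F} → {L}.
Read '0': {L} → {G, K, L}.
Read '1': {G, K, L} → {F, G, H}.
None of the earlier sets intersect F, but {F, G, H} does.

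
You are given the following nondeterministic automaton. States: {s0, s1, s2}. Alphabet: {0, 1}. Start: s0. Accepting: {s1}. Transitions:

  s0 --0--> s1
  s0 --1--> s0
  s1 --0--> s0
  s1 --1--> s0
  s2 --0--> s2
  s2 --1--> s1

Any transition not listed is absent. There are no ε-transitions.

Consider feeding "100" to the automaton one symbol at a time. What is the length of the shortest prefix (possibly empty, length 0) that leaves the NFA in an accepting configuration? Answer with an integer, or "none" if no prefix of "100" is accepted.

Start in {s0}.
Read '1': s0→{s0}; now {s0}.
Read '0': s0→{s1}; now {s1}.
None of the earlier sets intersect F, but {s1} does.

2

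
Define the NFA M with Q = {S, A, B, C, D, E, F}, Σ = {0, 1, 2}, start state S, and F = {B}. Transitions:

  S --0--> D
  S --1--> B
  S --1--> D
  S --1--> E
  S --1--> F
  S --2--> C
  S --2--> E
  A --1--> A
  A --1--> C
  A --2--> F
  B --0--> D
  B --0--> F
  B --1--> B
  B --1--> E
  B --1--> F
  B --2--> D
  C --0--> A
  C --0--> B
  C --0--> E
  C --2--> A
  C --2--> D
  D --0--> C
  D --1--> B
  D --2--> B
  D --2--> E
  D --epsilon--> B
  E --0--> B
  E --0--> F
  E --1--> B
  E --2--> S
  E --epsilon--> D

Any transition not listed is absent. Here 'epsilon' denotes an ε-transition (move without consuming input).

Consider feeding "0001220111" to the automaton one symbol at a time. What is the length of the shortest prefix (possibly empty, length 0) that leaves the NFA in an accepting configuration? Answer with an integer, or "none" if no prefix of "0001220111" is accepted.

Start in {S}.
Read '0': S→{D}; union {D}; ε-closure = {B, D}.
None of the earlier sets intersect F, but {B, D} does.

1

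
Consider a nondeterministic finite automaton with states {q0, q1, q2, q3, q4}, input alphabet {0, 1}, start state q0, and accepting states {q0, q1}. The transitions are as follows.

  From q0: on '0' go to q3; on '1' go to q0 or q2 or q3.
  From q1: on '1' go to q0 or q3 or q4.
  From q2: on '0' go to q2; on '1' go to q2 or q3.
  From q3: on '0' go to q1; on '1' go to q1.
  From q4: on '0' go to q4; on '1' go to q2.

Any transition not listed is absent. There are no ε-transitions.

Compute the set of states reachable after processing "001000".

Start in {q0}.
Read '0': {q0} → {q3}.
Read '0': {q3} → {q1}.
Read '1': {q1} → {q0, q3, q4}.
Read '0': {q0, q3, q4} → {q1, q3, q4}.
Read '0': {q1, q3, q4} → {q1, q4}.
Read '0': {q1, q4} → {q4}.

{q4}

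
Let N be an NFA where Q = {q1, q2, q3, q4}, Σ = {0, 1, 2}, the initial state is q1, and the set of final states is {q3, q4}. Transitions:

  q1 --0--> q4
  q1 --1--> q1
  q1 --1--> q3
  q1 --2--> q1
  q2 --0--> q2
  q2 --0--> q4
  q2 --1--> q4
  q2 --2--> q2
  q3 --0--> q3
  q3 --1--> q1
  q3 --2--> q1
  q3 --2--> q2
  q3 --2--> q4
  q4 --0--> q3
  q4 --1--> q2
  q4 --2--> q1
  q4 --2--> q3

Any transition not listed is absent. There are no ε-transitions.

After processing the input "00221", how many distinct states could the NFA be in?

3

Start in {q1}.
Read '0': {q1} → {q4}.
Read '0': {q4} → {q3}.
Read '2': {q3} → {q1, q2, q4}.
Read '2': {q1, q2, q4} → {q1, q2, q3}.
Read '1': {q1, q2, q3} → {q1, q3, q4}.
That set has 3 states.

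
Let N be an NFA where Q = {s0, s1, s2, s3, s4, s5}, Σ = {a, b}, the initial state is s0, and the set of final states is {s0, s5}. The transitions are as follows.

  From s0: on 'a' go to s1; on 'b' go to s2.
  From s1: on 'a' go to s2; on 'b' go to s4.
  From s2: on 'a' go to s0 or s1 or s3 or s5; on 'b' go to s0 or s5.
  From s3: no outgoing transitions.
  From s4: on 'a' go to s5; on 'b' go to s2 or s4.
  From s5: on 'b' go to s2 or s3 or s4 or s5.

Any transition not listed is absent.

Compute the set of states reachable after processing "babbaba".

{s0, s1, s3, s5}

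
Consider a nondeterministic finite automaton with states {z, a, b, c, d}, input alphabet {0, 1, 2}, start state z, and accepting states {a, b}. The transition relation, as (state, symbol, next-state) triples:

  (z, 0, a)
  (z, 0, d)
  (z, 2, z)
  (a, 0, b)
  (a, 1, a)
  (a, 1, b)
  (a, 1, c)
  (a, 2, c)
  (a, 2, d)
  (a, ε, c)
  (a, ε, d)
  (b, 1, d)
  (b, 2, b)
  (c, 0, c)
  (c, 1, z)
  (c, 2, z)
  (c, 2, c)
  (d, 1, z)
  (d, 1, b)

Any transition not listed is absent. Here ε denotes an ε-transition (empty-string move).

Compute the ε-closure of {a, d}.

Begin with {a, d}.
ε-move a → c; add c.

{a, c, d}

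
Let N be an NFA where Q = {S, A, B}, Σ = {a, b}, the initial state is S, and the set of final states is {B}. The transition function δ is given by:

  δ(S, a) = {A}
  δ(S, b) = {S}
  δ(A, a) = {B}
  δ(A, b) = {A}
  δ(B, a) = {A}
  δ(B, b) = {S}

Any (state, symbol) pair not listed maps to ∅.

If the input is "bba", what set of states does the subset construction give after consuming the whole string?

{A}

Start in {S}.
Read 'b': S→{S}; now {S}.
Read 'b': S→{S}; now {S}.
Read 'a': S→{A}; now {A}.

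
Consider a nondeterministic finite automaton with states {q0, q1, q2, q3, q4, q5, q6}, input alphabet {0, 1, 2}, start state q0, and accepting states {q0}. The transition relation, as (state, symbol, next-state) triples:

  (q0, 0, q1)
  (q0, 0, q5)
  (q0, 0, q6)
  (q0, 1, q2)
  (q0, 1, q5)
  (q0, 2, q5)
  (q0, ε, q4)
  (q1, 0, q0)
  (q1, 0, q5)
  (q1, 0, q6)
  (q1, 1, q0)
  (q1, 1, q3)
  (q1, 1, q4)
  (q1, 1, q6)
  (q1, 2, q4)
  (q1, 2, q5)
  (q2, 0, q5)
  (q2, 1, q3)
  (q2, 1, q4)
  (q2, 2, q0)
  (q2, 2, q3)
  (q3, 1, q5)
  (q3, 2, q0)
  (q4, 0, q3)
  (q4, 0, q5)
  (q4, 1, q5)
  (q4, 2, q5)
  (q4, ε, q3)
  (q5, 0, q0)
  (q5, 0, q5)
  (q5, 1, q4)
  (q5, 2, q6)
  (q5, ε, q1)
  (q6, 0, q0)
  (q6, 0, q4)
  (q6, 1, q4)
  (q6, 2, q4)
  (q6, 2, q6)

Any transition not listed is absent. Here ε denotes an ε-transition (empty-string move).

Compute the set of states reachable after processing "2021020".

{q0, q1, q3, q4, q5, q6}

Start: ε-closure({q0}) = {q0, q3, q4}.
Read '2': q0→{q5}, q3→{q0}, q4→{q5}; union {q0, q5}; ε-closure = {q0, q1, q3, q4, q5}.
Read '0': q0→{q1, q5, q6}, q1→{q0, q5, q6}, q3→∅, q4→{q3, q5}, q5→{q0, q5}; union {q0, q1, q3, q5, q6}; ε-closure = {q0, q1, q3, q4, q5, q6}.
Read '2': q0→{q5}, q1→{q4, q5}, q3→{q0}, q4→{q5}, q5→{q6}, q6→{q4, q6}; union {q0, q4, q5, q6}; ε-closure = {q0, q1, q3, q4, q5, q6}.
Read '1': q0→{q2, q5}, q1→{q0, q3, q4, q6}, q3→{q5}, q4→{q5}, q5→{q4}, q6→{q4}; union {q0, q2, q3, q4, q5, q6}; ε-closure = {q0, q1, q2, q3, q4, q5, q6}.
Read '0': q0→{q1, q5, q6}, q1→{q0, q5, q6}, q2→{q5}, q3→∅, q4→{q3, q5}, q5→{q0, q5}, q6→{q0, q4}; now {q0, q1, q3, q4, q5, q6}.
Read '2': q0→{q5}, q1→{q4, q5}, q3→{q0}, q4→{q5}, q5→{q6}, q6→{q4, q6}; union {q0, q4, q5, q6}; ε-closure = {q0, q1, q3, q4, q5, q6}.
Read '0': q0→{q1, q5, q6}, q1→{q0, q5, q6}, q3→∅, q4→{q3, q5}, q5→{q0, q5}, q6→{q0, q4}; now {q0, q1, q3, q4, q5, q6}.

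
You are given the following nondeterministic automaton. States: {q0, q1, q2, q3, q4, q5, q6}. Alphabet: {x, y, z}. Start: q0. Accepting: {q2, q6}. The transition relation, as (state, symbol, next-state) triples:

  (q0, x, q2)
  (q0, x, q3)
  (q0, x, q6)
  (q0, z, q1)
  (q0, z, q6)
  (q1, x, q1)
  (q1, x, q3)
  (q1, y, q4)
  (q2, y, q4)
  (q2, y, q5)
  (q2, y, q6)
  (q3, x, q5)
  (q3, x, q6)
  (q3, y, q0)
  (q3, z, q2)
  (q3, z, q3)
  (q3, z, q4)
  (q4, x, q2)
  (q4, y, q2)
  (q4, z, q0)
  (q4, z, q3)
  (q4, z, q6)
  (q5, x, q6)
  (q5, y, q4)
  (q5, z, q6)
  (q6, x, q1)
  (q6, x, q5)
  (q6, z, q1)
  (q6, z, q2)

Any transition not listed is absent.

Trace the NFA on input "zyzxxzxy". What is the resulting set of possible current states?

{q0, q4, q5, q6}

Start in {q0}.
Read 'z': {q0} → {q1, q6}.
Read 'y': {q1, q6} → {q4}.
Read 'z': {q4} → {q0, q3, q6}.
Read 'x': {q0, q3, q6} → {q1, q2, q3, q5, q6}.
Read 'x': {q1, q2, q3, q5, q6} → {q1, q3, q5, q6}.
Read 'z': {q1, q3, q5, q6} → {q1, q2, q3, q4, q6}.
Read 'x': {q1, q2, q3, q4, q6} → {q1, q2, q3, q5, q6}.
Read 'y': {q1, q2, q3, q5, q6} → {q0, q4, q5, q6}.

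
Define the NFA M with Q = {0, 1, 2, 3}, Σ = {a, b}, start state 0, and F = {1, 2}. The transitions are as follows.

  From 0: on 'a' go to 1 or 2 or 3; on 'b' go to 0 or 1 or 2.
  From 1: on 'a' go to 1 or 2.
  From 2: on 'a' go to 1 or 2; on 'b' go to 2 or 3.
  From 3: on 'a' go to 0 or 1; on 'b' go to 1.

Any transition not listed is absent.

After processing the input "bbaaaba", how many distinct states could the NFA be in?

4

Start in {0}.
Read 'b': 0→{0, 1, 2}; now {0, 1, 2}.
Read 'b': 0→{0, 1, 2}, 1→∅, 2→{2, 3}; now {0, 1, 2, 3}.
Read 'a': 0→{1, 2, 3}, 1→{1, 2}, 2→{1, 2}, 3→{0, 1}; now {0, 1, 2, 3}.
Read 'a': 0→{1, 2, 3}, 1→{1, 2}, 2→{1, 2}, 3→{0, 1}; now {0, 1, 2, 3}.
Read 'a': 0→{1, 2, 3}, 1→{1, 2}, 2→{1, 2}, 3→{0, 1}; now {0, 1, 2, 3}.
Read 'b': 0→{0, 1, 2}, 1→∅, 2→{2, 3}, 3→{1}; now {0, 1, 2, 3}.
Read 'a': 0→{1, 2, 3}, 1→{1, 2}, 2→{1, 2}, 3→{0, 1}; now {0, 1, 2, 3}.
That set has 4 states.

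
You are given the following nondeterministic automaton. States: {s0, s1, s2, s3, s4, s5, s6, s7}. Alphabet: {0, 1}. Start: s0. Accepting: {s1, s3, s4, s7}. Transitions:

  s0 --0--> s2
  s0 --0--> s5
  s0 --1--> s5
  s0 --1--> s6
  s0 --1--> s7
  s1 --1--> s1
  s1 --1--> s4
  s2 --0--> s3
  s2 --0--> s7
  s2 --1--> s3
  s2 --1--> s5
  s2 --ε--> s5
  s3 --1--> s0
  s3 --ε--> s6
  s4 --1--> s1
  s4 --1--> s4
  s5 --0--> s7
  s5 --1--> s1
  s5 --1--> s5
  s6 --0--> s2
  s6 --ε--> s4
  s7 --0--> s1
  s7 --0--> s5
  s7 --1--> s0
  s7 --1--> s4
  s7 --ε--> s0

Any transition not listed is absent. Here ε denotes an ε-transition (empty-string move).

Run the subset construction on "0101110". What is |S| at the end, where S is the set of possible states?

5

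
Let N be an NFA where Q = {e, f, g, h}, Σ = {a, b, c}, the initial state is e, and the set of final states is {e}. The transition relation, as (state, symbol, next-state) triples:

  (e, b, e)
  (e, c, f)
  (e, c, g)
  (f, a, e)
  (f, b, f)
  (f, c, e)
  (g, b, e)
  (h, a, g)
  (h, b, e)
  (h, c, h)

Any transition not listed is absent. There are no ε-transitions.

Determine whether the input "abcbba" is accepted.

Start in {e}.
Read 'a': e→∅; now ∅.
The set is empty and remains empty for the remaining 5 symbols.
The final set ∅ contains no accepting state.

No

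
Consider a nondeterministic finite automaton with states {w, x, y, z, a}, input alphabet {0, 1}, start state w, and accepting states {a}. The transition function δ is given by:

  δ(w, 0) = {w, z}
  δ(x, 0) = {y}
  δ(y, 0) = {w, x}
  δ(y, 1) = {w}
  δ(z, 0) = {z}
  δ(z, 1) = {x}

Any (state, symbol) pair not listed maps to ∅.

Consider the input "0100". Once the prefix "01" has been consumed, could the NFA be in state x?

Yes

Start in {w}.
Read '0': {w} → {w, z}.
Read '1': {w, z} → {x}.
State x is in {x}.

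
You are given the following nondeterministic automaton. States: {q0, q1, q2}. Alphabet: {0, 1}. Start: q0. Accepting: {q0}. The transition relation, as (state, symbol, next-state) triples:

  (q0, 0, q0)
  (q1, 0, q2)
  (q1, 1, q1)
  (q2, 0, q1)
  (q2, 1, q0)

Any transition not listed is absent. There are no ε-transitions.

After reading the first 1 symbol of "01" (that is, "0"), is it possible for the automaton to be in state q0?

Start in {q0}.
Read '0': q0→{q0}; now {q0}.
State q0 is in {q0}.

Yes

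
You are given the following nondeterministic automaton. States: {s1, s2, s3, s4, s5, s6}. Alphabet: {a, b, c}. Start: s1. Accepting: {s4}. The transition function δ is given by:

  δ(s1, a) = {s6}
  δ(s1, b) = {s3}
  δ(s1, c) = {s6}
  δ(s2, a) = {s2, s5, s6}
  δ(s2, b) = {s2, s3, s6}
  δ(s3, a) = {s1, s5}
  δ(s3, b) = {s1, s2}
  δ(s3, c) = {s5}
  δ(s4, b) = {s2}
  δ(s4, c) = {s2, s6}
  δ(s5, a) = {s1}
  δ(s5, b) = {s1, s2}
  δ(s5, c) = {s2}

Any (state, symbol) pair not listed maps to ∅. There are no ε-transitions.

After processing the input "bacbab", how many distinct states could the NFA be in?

4

Start in {s1}.
Read 'b': s1→{s3}; now {s3}.
Read 'a': s3→{s1, s5}; now {s1, s5}.
Read 'c': s1→{s6}, s5→{s2}; now {s2, s6}.
Read 'b': s2→{s2, s3, s6}, s6→∅; now {s2, s3, s6}.
Read 'a': s2→{s2, s5, s6}, s3→{s1, s5}, s6→∅; now {s1, s2, s5, s6}.
Read 'b': s1→{s3}, s2→{s2, s3, s6}, s5→{s1, s2}, s6→∅; now {s1, s2, s3, s6}.
That set has 4 states.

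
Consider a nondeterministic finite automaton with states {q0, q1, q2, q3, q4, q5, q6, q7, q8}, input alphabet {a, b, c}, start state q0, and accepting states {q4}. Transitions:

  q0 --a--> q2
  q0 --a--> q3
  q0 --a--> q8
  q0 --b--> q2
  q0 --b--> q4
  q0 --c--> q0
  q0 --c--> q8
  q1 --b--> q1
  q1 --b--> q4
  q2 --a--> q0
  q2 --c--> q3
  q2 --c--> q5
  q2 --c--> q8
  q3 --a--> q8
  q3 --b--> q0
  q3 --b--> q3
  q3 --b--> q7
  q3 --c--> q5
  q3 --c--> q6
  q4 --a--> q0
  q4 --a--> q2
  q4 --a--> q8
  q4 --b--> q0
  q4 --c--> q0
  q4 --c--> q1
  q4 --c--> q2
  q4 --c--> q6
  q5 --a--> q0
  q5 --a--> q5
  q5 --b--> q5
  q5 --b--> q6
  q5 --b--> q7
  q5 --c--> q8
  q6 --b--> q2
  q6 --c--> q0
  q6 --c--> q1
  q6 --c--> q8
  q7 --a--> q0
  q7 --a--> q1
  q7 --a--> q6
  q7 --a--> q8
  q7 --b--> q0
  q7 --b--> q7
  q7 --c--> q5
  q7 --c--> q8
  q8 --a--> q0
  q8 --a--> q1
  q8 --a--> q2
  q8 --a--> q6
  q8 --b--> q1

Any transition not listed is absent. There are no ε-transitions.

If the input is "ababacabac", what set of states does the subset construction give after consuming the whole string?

{q0, q1, q3, q5, q6, q8}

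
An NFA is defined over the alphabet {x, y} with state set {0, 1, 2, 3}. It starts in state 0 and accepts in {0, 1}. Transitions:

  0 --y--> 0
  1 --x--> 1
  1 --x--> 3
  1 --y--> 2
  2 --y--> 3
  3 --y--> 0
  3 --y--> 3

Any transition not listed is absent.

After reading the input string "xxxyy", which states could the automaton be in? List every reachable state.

∅

Start in {0}.
Read 'x': 0→∅; now ∅.
The set is empty and remains empty for the remaining 4 symbols.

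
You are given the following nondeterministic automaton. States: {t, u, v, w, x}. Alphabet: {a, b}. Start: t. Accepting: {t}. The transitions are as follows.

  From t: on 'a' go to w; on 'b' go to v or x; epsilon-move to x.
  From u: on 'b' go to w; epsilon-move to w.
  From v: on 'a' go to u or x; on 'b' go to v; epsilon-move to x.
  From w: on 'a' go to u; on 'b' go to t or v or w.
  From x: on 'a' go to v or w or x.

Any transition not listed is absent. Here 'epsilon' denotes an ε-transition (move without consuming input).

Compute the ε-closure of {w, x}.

{w, x}

Begin with {w, x}.
No ε-moves leave this set, so the closure equals the set itself.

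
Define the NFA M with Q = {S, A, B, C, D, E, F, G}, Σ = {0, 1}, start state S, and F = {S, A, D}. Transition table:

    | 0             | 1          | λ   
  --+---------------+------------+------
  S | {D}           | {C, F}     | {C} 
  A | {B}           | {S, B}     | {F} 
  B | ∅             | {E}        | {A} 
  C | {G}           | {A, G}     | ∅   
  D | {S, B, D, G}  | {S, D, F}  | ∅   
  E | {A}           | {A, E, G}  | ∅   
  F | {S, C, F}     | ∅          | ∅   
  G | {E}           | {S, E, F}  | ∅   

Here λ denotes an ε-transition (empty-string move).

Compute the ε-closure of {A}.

Begin with {A}.
ε-move A → F; add F.

{A, F}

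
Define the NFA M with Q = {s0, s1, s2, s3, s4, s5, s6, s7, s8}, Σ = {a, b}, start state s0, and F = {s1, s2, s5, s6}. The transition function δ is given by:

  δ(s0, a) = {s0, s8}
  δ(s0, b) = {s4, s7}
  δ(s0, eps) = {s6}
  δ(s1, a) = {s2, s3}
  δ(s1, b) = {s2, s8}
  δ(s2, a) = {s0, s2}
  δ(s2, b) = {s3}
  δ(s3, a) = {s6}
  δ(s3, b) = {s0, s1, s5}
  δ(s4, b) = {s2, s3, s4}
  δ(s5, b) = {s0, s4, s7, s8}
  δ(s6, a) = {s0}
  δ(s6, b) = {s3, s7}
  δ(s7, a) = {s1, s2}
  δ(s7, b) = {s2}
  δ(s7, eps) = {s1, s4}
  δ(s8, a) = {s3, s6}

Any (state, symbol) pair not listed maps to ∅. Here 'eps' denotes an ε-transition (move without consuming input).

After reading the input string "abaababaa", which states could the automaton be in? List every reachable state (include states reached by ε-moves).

{s0, s2, s3, s6, s8}

Start: ε-closure({s0}) = {s0, s6}.
Read 'a': {s0, s6} → {s0, s6, s8}.
Read 'b': {s0, s6, s8} → {s1, s3, s4, s7}.
Read 'a': {s1, s3, s4, s7} → {s1, s2, s3, s6}.
Read 'a': {s1, s2, s3, s6} → {s0, s2, s3, s6}.
Read 'b': {s0, s2, s3, s6} → {s0, s1, s3, s4, s5, s6, s7}.
Read 'a': {s0, s1, s3, s4, s5, s6, s7} → {s0, s1, s2, s3, s6, s8}.
Read 'b': {s0, s1, s2, s3, s6, s8} → {s0, s1, s2, s3, s4, s5, s6, s7, s8}.
Read 'a': {s0, s1, s2, s3, s4, s5, s6, s7, s8} → {s0, s1, s2, s3, s6, s8}.
Read 'a': {s0, s1, s2, s3, s6, s8} → {s0, s2, s3, s6, s8}.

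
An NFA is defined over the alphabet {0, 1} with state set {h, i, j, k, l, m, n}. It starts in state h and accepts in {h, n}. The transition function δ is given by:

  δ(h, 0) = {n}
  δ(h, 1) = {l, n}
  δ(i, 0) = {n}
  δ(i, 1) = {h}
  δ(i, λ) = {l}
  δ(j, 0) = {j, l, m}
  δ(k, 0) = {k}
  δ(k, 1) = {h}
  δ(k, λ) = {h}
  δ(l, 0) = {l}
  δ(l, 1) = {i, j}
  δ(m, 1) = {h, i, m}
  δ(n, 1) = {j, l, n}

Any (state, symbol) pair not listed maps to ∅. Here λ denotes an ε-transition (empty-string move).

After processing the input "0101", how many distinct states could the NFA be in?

5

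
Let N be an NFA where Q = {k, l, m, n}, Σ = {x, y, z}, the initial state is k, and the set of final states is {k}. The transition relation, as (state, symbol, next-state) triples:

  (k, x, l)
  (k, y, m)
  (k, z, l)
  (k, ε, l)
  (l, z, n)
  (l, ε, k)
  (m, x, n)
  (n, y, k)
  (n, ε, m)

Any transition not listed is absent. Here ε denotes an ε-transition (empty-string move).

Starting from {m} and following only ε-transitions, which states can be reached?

{m}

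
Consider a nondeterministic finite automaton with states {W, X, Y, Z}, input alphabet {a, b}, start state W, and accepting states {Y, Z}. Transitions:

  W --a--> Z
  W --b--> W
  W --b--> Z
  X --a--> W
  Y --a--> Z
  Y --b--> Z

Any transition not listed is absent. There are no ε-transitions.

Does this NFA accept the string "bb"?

Yes

Start in {W}.
Read 'b': W→{W, Z}; now {W, Z}.
Read 'b': W→{W, Z}, Z→∅; now {W, Z}.
The final set {W, Z} contains the accepting state Z.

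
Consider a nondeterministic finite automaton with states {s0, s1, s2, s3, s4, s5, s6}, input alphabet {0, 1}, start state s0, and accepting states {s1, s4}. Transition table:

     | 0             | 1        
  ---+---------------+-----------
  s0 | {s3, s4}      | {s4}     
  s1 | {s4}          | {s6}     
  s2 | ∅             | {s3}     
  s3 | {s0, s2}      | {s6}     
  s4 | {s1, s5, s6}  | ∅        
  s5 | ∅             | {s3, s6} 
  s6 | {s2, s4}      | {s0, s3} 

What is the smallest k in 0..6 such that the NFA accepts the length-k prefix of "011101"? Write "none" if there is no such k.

Start in {s0}.
Read '0': s0→{s3, s4}; now {s3, s4}.
None of the earlier sets intersect F, but {s3, s4} does.

1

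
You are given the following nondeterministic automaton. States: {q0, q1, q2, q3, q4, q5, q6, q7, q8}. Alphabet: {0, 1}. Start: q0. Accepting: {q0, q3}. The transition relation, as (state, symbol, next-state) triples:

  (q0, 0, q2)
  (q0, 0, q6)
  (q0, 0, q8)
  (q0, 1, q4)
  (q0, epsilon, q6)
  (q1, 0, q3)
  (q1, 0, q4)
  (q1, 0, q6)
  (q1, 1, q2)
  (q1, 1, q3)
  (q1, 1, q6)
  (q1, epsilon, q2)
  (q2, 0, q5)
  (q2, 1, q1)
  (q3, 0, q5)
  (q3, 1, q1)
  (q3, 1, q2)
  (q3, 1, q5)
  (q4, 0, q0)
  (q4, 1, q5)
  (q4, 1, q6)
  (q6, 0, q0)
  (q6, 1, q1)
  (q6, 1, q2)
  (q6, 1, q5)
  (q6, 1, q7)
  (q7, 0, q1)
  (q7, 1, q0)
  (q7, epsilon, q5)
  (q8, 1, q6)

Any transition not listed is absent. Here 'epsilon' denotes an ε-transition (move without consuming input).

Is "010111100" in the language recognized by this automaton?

Yes

Start: ε-closure({q0}) = {q0, q6}.
Read '0': q0→{q2, q6, q8}, q6→{q0}; now {q0, q2, q6, q8}.
Read '1': q0→{q4}, q2→{q1}, q6→{q1, q2, q5, q7}, q8→{q6}; now {q1, q2, q4, q5, q6, q7}.
Read '0': q1→{q3, q4, q6}, q2→{q5}, q4→{q0}, q5→∅, q6→{q0}, q7→{q1}; union {q0, q1, q3, q4, q5, q6}; ε-closure = {q0, q1, q2, q3, q4, q5, q6}.
Read '1': q0→{q4}, q1→{q2, q3, q6}, q2→{q1}, q3→{q1, q2, q5}, q4→{q5, q6}, q5→∅, q6→{q1, q2, q5, q7}; now {q1, q2, q3, q4, q5, q6, q7}.
Read '1': q1→{q2, q3, q6}, q2→{q1}, q3→{q1, q2, q5}, q4→{q5, q6}, q5→∅, q6→{q1, q2, q5, q7}, q7→{q0}; now {q0, q1, q2, q3, q5, q6, q7}.
Read '1': q0→{q4}, q1→{q2, q3, q6}, q2→{q1}, q3→{q1, q2, q5}, q5→∅, q6→{q1, q2, q5, q7}, q7→{q0}; now {q0, q1, q2, q3, q4, q5, q6, q7}.
Read '1': q0→{q4}, q1→{q2, q3, q6}, q2→{q1}, q3→{q1, q2, q5}, q4→{q5, q6}, q5→∅, q6→{q1, q2, q5, q7}, q7→{q0}; now {q0, q1, q2, q3, q4, q5, q6, q7}.
Read '0': q0→{q2, q6, q8}, q1→{q3, q4, q6}, q2→{q5}, q3→{q5}, q4→{q0}, q5→∅, q6→{q0}, q7→{q1}; now {q0, q1, q2, q3, q4, q5, q6, q8}.
Read '0': q0→{q2, q6, q8}, q1→{q3, q4, q6}, q2→{q5}, q3→{q5}, q4→{q0}, q5→∅, q6→{q0}, q8→∅; now {q0, q2, q3, q4, q5, q6, q8}.
The final set {q0, q2, q3, q4, q5, q6, q8} contains the accepting states q0, q3.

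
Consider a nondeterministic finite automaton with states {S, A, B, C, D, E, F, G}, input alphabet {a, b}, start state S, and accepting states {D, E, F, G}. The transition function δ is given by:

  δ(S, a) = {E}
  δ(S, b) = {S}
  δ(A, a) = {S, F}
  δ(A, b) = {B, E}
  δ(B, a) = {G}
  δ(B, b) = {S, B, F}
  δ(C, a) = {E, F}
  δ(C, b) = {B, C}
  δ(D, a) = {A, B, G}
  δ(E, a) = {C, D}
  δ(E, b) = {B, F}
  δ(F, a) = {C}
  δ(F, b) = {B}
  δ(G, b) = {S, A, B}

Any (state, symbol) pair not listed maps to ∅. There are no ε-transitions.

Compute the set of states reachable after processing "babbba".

{C, E, G}

Start in {S}.
Read 'b': S→{S}; now {S}.
Read 'a': S→{E}; now {E}.
Read 'b': E→{B, F}; now {B, F}.
Read 'b': B→{S, B, F}, F→{B}; now {S, B, F}.
Read 'b': S→{S}, B→{S, B, F}, F→{B}; now {S, B, F}.
Read 'a': S→{E}, B→{G}, F→{C}; now {C, E, G}.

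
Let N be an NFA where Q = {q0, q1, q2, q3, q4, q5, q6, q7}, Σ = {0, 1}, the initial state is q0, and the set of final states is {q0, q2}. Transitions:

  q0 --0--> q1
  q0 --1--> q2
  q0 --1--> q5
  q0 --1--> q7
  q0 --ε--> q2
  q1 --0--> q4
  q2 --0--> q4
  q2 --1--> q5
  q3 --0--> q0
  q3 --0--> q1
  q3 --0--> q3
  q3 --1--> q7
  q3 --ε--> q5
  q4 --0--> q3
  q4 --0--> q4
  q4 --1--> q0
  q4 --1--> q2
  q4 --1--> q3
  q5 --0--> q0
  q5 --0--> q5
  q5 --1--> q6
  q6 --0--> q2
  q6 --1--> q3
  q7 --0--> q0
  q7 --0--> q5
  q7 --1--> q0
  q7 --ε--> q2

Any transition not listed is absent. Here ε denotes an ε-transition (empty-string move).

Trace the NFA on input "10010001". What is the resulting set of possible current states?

Start: ε-closure({q0}) = {q0, q2}.
Read '1': {q0, q2} → {q2, q5, q7}.
Read '0': {q2, q5, q7} → {q0, q2, q4, q5}.
Read '0': {q0, q2, q4, q5} → {q0, q1, q2, q3, q4, q5}.
Read '1': {q0, q1, q2, q3, q4, q5} → {q0, q2, q3, q5, q6, q7}.
Read '0': {q0, q2, q3, q5, q6, q7} → {q0, q1, q2, q3, q4, q5}.
Read '0': {q0, q1, q2, q3, q4, q5} → {q0, q1, q2, q3, q4, q5}.
Read '0': {q0, q1, q2, q3, q4, q5} → {q0, q1, q2, q3, q4, q5}.
Read '1': {q0, q1, q2, q3, q4, q5} → {q0, q2, q3, q5, q6, q7}.

{q0, q2, q3, q5, q6, q7}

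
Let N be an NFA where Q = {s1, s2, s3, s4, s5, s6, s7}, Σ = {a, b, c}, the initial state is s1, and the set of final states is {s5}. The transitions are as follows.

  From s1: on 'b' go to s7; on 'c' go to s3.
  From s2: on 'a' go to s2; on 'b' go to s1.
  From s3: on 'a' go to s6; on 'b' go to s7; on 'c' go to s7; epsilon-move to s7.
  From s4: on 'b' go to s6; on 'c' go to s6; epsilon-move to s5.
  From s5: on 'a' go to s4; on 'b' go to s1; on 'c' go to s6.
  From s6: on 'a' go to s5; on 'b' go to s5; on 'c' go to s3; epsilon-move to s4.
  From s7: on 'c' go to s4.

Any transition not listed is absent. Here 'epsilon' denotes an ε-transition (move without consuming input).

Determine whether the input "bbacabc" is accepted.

No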